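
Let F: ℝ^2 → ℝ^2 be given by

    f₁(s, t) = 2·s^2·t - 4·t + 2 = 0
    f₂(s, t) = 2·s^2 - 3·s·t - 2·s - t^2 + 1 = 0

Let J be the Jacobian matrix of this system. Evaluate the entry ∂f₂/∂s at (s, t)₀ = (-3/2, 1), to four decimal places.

-11.0000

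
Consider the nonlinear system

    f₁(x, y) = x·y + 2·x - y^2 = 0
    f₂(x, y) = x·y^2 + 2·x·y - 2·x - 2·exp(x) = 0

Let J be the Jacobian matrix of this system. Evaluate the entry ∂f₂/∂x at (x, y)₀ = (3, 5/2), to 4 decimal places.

-30.9211

∂f₂/∂x = y^2 + 2·y - 2·exp(x) - 2.
At (3, 5/2) this is -30.9211.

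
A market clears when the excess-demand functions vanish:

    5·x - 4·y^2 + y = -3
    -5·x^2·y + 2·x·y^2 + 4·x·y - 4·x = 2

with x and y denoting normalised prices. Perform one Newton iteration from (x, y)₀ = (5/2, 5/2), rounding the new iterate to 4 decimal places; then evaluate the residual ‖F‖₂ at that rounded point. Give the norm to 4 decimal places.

At (5/2, 5/2): F = (-7.0000, -33.8750).
Jacobian J = [[5, -8·y + 1], [-10·x·y + 2·y^2 + 4·y - 4, -5·x^2 + 4·x·y + 4·x]].
At the point, J = [[5.0000, -19.0000], [-44.0000, 3.7500]] (det J = -817.2500).
Solving J·Δ = −F gives Δ = (-0.8197, -0.5841).
Then the next iterate is (x, y)₁ = (1.6803, 1.9159).
Re-evaluating at (1.6803, 1.9159): F = (-1.365291, -10.555228), so ‖F‖₂ = 10.6432.

10.6432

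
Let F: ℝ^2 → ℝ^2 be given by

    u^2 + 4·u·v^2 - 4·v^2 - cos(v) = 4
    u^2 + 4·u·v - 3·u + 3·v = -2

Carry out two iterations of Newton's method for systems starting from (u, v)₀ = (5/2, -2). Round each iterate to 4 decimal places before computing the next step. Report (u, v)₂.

At (5/2, -2): F = (26.666147, -25.2500).
Jacobian J = [[2·u + 4·v^2, 8·u·v - 8·v + sin(v)], [2·u + 4·v - 3, 4·u + 3]].
At the point, J = [[21.0000, -24.909297], [-6.0000, 13.0000]] (det J = 123.544215).
Solving J·Δ = −F gives Δ = (2.2850, 2.9969).
Then the next iterate is (u, v)₁ = (4.7850, 0.9969).
Round to (4.7850, 0.9969) and repeat: F = (33.399594, 32.612591), J = [[13.545238, 31.025924], [10.5576, 22.1400]].
Δ = (-9.8443, 3.2213), so (u, v)₂ = (-5.0593, 4.2182).

(-5.0593, 4.2182)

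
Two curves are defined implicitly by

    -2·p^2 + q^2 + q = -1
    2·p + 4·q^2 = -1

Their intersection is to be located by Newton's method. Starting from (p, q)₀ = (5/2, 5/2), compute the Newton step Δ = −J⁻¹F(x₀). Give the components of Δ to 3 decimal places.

At (5/2, 5/2): F = (-2.750, 31.000).
Jacobian J = [[-4·p, 2·q + 1], [2, 8·q]].
At the point, J = [[-10.000, 6.000], [2.000, 20.000]] (det J = -212.000).
Solving J·Δ = −F gives Δ = (-1.137, -1.436).

(-1.137, -1.436)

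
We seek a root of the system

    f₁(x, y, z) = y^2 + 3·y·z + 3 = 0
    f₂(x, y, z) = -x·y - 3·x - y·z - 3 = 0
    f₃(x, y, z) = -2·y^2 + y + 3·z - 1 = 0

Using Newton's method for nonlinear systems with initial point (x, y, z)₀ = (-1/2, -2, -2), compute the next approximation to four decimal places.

At (-1/2, -2, -2): F = (19.0000, -6.5000, -17.0000).
Jacobian J = [[0, 2·y + 3·z, 3·y], [-y - 3, -x - z, -y], [0, -4·y + 1, 3]].
At the point, J = [[0.0000, -10.0000, -6.0000], [-1.0000, 2.5000, 2.0000], [0.0000, 9.0000, 3.0000]] (det J = 24.0000).
Solving J·Δ = −F gives Δ = (-1.7292, 1.8750, 0.0417).
Then the next iterate is (x, y, z)₁ = (-2.2292, -0.1250, -1.9583).

(-2.2292, -0.1250, -1.9583)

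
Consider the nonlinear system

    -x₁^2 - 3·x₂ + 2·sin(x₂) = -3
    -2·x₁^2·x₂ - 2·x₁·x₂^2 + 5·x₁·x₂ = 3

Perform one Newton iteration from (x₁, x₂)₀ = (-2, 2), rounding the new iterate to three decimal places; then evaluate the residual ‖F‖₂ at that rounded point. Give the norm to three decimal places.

At (-2, 2): F = (-5.18141, -23.000).
Jacobian J = [[-2·x₁, 2·cos(x₂) - 3], [-4·x₁·x₂ - 2·x₂^2 + 5·x₂, -2·x₁^2 - 4·x₁·x₂ + 5·x₁]].
At the point, J = [[4.000, -3.83229], [18.000, -2.000]] (det J = 60.98129).
Solving J·Δ = −F gives Δ = (1.275, -0.021).
Then the next iterate is (x₁, x₂)₁ = (-0.725, 1.979).
Re-evaluating at (-0.725, 1.979): F = (-1.62695, -6.57546), so ‖F‖₂ = 6.774.

6.774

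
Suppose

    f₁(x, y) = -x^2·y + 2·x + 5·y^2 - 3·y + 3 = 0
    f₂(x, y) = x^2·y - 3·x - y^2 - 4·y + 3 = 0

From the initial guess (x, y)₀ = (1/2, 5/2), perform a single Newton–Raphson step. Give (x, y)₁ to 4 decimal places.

(-4.0820, 1.1475)

At (1/2, 5/2): F = (27.1250, -14.1250).
Jacobian J = [[-2·x·y + 2, -x^2 + 10·y - 3], [2·x·y - 3, x^2 - 2·y - 4]].
At the point, J = [[-0.5000, 21.7500], [-0.5000, -8.7500]] (det J = 15.2500).
Solving J·Δ = −F gives Δ = (-4.5820, -1.3525).
Then the next iterate is (x, y)₁ = (-4.0820, 1.1475).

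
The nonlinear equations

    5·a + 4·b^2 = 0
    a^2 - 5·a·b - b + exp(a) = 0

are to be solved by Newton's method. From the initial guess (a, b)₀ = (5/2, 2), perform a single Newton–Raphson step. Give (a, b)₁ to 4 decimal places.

(1.1423, 0.6430)

At (5/2, 2): F = (28.5000, -8.567506).
Jacobian J = [[5, 8·b], [2·a - 5·b + exp(a), -5·a - 1]].
At the point, J = [[5.0000, 16.0000], [7.182494, -13.5000]] (det J = -182.419903).
Solving J·Δ = −F gives Δ = (-1.3577, -1.3570).
Then the next iterate is (a, b)₁ = (1.1423, 0.6430).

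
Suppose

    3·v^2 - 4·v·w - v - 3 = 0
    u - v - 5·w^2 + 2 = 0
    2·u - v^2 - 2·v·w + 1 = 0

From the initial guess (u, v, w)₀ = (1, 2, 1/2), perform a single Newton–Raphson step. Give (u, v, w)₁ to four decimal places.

At (1, 2, 1/2): F = (3.0000, -0.2500, -3.0000).
Jacobian J = [[0, 6·v - 4·w - 1, -4·v], [1, -1, -10·w], [2, -2·v - 2·w, -2·v]].
At the point, J = [[0.0000, 9.0000, -8.0000], [1.0000, -1.0000, -5.0000], [2.0000, -5.0000, -4.0000]] (det J = -30.0000).
Solving J·Δ = −F gives Δ = (2.5667, 0.0667, 0.4500).
Then the next iterate is (u, v, w)₁ = (3.5667, 2.0667, 0.9500).

(3.5667, 2.0667, 0.9500)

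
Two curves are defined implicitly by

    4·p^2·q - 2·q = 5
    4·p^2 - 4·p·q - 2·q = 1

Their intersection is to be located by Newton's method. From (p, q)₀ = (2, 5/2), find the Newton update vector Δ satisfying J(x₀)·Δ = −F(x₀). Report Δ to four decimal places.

At (2, 5/2): F = (30.0000, -10.0000).
Jacobian J = [[8·p·q, 4·p^2 - 2], [8·p - 4·q, -4·p - 2]].
At the point, J = [[40.0000, 14.0000], [6.0000, -10.0000]] (det J = -484.0000).
Solving J·Δ = −F gives Δ = (-0.3306, -1.1983).

(-0.3306, -1.1983)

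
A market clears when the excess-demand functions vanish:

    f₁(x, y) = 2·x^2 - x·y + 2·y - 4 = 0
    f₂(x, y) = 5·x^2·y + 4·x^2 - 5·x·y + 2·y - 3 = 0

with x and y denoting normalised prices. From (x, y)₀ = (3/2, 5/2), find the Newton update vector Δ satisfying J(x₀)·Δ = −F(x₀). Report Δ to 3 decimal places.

At (3/2, 5/2): F = (1.750, 20.375).
Jacobian J = [[4·x - y, -x + 2], [10·x·y + 8·x - 5·y, 5·x^2 - 5·x + 2]].
At the point, J = [[3.500, 0.500], [37.000, 5.750]] (det J = 1.625).
Solving J·Δ = −F gives Δ = (0.077, -4.038).

(0.077, -4.038)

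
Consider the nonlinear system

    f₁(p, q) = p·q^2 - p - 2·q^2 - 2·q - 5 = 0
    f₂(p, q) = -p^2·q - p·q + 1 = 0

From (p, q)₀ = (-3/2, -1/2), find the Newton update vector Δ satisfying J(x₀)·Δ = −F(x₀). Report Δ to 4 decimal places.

At (-3/2, -1/2): F = (-3.3750, 1.3750).
Jacobian J = [[q^2 - 1, 2·p·q - 4·q - 2], [-2·p·q - q, -p^2 - p]].
At the point, J = [[-0.7500, 1.5000], [-1.0000, -0.7500]] (det J = 2.0625).
Solving J·Δ = −F gives Δ = (-0.2273, 2.1364).

(-0.2273, 2.1364)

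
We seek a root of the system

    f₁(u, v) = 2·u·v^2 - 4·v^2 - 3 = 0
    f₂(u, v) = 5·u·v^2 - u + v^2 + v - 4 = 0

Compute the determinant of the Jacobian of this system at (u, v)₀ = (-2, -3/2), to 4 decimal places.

-120.0000

J = [[2·v^2, 4·u·v - 8·v], [5·v^2 - 1, 10·u·v + 2·v + 1]].
At the point, J = [[4.5000, 24.0000], [10.2500, 28.0000]].
det J = -120.0000.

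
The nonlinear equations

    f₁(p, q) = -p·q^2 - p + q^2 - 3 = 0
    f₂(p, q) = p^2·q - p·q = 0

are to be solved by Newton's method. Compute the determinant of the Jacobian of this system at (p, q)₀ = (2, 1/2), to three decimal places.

-1.000

J = [[-q^2 - 1, -2·p·q + 2·q], [2·p·q - q, p^2 - p]].
At the point, J = [[-1.250, -1.000], [1.500, 2.000]].
det J = -1.000.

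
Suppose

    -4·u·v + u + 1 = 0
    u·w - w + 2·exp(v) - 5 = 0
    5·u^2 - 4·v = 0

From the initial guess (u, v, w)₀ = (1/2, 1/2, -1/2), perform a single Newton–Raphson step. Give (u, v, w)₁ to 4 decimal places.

At (1/2, 1/2, -1/2): F = (0.5000, -1.452557, -0.7500).
Jacobian J = [[-4·v + 1, -4·u, 0], [w, 2·exp(v), u - 1], [10·u, -4, 0]].
At the point, J = [[-1.0000, -2.0000, 0.0000], [-0.5000, 3.297443, -0.5000], [5.0000, -4.0000, 0.0000]] (det J = 7.0000).
Solving J·Δ = −F gives Δ = (0.2500, 0.1250, -2.3308).
Then the next iterate is (u, v, w)₁ = (0.7500, 0.6250, -2.8308).

(0.7500, 0.6250, -2.8308)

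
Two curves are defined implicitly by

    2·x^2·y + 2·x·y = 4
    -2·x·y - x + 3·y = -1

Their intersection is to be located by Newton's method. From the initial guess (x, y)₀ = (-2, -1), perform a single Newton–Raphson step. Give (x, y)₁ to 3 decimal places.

(-0.947, -0.579)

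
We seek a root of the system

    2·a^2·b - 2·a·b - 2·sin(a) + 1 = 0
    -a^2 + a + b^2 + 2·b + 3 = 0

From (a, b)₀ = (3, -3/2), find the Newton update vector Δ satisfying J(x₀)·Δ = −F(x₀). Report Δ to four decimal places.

(-0.8529, 0.5147)

At (3, -3/2): F = (-17.282240, -3.7500).
Jacobian J = [[4·a·b - 2·b - 2·cos(a), 2·a^2 - 2·a], [-2·a + 1, 2·b + 2]].
At the point, J = [[-13.020015, 12.0000], [-5.0000, -1.0000]] (det J = 73.020015).
Solving J·Δ = −F gives Δ = (-0.8529, 0.5147).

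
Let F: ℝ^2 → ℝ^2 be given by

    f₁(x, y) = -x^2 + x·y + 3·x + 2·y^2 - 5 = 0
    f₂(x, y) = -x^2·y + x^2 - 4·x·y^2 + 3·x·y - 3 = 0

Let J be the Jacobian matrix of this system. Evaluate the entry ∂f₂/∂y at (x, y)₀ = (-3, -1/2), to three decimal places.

∂f₂/∂y = -x^2 - 8·x·y + 3·x.
At (-3, -1/2) this is -30.000.

-30.000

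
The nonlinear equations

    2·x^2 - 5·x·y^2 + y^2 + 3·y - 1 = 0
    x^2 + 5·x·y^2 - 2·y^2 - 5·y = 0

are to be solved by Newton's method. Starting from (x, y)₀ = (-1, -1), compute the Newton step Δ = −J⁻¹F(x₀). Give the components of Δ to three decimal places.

(0.500, -0.056)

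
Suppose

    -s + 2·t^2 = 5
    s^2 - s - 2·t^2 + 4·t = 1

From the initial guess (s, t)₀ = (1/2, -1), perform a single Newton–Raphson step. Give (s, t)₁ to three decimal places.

(-6.625, -0.094)

At (1/2, -1): F = (-3.500, -7.250).
Jacobian J = [[-1, 4·t], [2·s - 1, -4·t + 4]].
At the point, J = [[-1.000, -4.000], [0.000, 8.000]] (det J = -8.000).
Solving J·Δ = −F gives Δ = (-7.125, 0.906).
Then the next iterate is (s, t)₁ = (-6.625, -0.094).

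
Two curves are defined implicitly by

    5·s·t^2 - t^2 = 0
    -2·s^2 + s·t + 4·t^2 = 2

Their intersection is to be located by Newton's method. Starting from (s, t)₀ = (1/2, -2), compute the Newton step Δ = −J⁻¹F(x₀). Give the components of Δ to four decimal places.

(-0.0539, 0.8204)

At (1/2, -2): F = (6.0000, 12.5000).
Jacobian J = [[5·t^2, 10·s·t - 2·t], [-4·s + t, s + 8·t]].
At the point, J = [[20.0000, -6.0000], [-4.0000, -15.5000]] (det J = -334.0000).
Solving J·Δ = −F gives Δ = (-0.0539, 0.8204).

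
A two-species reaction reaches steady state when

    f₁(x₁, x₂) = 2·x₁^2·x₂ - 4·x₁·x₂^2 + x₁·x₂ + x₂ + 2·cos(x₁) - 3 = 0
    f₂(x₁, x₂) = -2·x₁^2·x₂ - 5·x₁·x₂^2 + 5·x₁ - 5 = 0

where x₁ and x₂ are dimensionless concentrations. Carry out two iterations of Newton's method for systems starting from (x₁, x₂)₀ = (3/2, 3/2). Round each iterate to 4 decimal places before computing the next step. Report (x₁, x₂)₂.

At (3/2, 3/2): F = (-5.858526, -21.1250).
Jacobian J = [[4·x₁·x₂ - 4·x₂^2 + x₂ - 2·sin(x₁), 2·x₁^2 - 8·x₁·x₂ + x₁ + 1], [-4·x₁·x₂ - 5·x₂^2 + 5, -2·x₁^2 - 10·x₁·x₂]].
At the point, J = [[-0.494990, -11.0000], [-15.2500, -27.0000]] (det J = -154.385271).
Solving J·Δ = −F gives Δ = (-0.4806, -0.5110).
Then the next iterate is (x₁, x₂)₁ = (1.0194, 0.9890).
Round to (1.0194, 0.9890) and repeat: F = (-1.887955, -6.943974), J = [[-0.594325, -3.967740], [-3.923351, -12.160219]].
Δ = (-0.5509, -0.3933), so (x₁, x₂)₂ = (0.4685, 0.5957).

(0.4685, 0.5957)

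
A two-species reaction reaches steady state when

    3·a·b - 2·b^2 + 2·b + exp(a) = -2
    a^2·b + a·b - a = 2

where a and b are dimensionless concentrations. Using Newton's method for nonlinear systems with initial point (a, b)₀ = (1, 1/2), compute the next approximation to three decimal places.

(-1.802, 2.201)

At (1, 1/2): F = (6.71828, -2.000).
Jacobian J = [[3·b + exp(a), 3·a - 4·b + 2], [2·a·b + b - 1, a^2 + a]].
At the point, J = [[4.21828, 3.000], [0.500, 2.000]] (det J = 6.93656).
Solving J·Δ = −F gives Δ = (-2.802, 1.701).
Then the next iterate is (a, b)₁ = (-1.802, 2.201).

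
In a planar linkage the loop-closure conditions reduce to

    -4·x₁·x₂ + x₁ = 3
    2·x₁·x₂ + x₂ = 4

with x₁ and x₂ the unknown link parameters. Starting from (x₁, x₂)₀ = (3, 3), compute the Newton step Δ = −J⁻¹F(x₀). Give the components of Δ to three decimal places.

At (3, 3): F = (-36.000, 17.000).
Jacobian J = [[-4·x₂ + 1, -4·x₁], [2·x₂, 2·x₁ + 1]].
At the point, J = [[-11.000, -12.000], [6.000, 7.000]] (det J = -5.000).
Solving J·Δ = −F gives Δ = (-9.600, 5.800).

(-9.600, 5.800)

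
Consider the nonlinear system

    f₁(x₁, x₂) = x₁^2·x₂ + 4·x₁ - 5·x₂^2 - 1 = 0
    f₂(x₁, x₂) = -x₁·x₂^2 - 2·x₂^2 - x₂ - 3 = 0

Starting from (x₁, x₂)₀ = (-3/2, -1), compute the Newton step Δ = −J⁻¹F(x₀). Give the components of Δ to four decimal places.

(-2.5000, 2.5918)

At (-3/2, -1): F = (-14.2500, -2.5000).
Jacobian J = [[2·x₁·x₂ + 4, x₁^2 - 10·x₂], [-x₂^2, -2·x₁·x₂ - 4·x₂ - 1]].
At the point, J = [[7.0000, 12.2500], [-1.0000, 0.0000]] (det J = 12.2500).
Solving J·Δ = −F gives Δ = (-2.5000, 2.5918).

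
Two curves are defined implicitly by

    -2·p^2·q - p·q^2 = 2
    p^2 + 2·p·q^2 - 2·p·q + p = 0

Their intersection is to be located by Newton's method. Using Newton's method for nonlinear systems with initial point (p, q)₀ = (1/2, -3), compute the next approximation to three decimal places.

(0.571, -0.915)

At (1/2, -3): F = (-5.000, 12.750).
Jacobian J = [[-4·p·q - q^2, -2·p^2 - 2·p·q], [2·p + 2·q^2 - 2·q + 1, 4·p·q - 2·p]].
At the point, J = [[-3.000, 2.500], [26.000, -7.000]] (det J = -44.000).
Solving J·Δ = −F gives Δ = (0.071, 2.085).
Then the next iterate is (p, q)₁ = (0.571, -0.915).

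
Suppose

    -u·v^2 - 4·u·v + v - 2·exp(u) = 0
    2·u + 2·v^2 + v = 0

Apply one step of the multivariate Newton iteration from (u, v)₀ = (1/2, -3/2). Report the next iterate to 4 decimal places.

At (1/2, -3/2): F = (-2.922443, 4.0000).
Jacobian J = [[-v^2 - 4·v - 2·exp(u), -2·u·v - 4·u + 1], [2, 4·v + 1]].
At the point, J = [[0.452557, 0.5000], [2.0000, -5.0000]] (det J = -3.262787).
Solving J·Δ = −F gives Δ = (3.8655, 2.3462).
Then the next iterate is (u, v)₁ = (4.3655, 0.8462).

(4.3655, 0.8462)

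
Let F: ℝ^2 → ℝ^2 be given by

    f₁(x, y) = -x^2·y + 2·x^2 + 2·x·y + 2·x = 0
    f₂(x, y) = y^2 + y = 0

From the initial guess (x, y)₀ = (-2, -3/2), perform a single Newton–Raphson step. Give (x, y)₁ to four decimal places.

(-1.1333, -1.1250)

At (-2, -3/2): F = (16.0000, 0.7500).
Jacobian J = [[-2·x·y + 4·x + 2·y + 2, -x^2 + 2·x], [0, 2·y + 1]].
At the point, J = [[-15.0000, -8.0000], [0.0000, -2.0000]] (det J = 30.0000).
Solving J·Δ = −F gives Δ = (0.8667, 0.3750).
Then the next iterate is (x, y)₁ = (-1.1333, -1.1250).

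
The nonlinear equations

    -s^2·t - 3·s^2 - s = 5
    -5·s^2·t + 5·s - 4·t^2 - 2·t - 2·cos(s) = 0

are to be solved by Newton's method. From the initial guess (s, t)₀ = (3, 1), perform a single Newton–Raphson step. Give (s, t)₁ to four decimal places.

At (3, 1): F = (-44.0000, -34.020015).
Jacobian J = [[-2·s·t - 6·s - 1, -s^2], [-10·s·t + 2·sin(s) + 5, -5·s^2 - 8·t - 2]].
At the point, J = [[-25.0000, -9.0000], [-24.717760, -55.0000]] (det J = 1152.540160).
Solving J·Δ = −F gives Δ = (-1.8341, 0.2057).
Then the next iterate is (s, t)₁ = (1.1659, 1.2057).

(1.1659, 1.2057)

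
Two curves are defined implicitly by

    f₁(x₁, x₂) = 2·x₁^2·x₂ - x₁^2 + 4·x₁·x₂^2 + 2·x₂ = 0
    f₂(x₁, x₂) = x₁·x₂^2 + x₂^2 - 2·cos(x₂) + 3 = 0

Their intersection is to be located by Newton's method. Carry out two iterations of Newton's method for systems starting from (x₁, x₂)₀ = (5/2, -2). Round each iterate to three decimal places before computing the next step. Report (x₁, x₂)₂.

(-1.677, -1.073)

At (5/2, -2): F = (4.750, 17.83229).
Jacobian J = [[4·x₁·x₂ - 2·x₁ + 4·x₂^2, 2·x₁^2 + 8·x₁·x₂ + 2], [x₂^2, 2·x₁·x₂ + 2·x₂ + 2·sin(x₂)]].
At the point, J = [[-9.000, -25.500], [4.000, -15.81859]] (det J = 244.36735).
Solving J·Δ = −F gives Δ = (-1.553, 0.735).
Then the next iterate is (x₁, x₂)₁ = (0.947, -1.265).
Round to (0.947, -1.265) and repeat: F = (0.36592, 5.51353), J = [[-0.28492, -5.79002], [1.60022, -6.83313]].
Δ = (-2.624, 0.192), so (x₁, x₂)₂ = (-1.677, -1.073).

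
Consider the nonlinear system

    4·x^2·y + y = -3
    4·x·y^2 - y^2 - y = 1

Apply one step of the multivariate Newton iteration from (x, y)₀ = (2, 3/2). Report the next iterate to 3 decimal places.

(0.946, 1.312)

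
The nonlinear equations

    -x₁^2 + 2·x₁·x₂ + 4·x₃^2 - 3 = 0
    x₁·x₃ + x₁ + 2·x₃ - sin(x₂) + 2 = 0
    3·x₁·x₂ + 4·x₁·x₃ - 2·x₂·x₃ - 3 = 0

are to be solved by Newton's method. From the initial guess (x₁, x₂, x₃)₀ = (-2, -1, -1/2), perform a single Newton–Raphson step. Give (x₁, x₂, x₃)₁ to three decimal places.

At (-2, -1, -1/2): F = (-2.000, 0.84147, 6.000).
Jacobian J = [[-2·x₁ + 2·x₂, 2·x₁, 8·x₃], [x₃ + 1, -cos(x₂), x₁ + 2], [3·x₂ + 4·x₃, 3·x₁ - 2·x₃, 4·x₁ - 2·x₂]].
At the point, J = [[2.000, -4.000, -4.000], [0.500, -0.54030, 0.000], [-5.000, -5.000, -6.000]] (det J = 15.28967).
Solving J·Δ = −F gives Δ = (1.492, 2.938, -2.692).
Then the next iterate is (x₁, x₂, x₃)₁ = (-0.508, 1.938, -3.192).

(-0.508, 1.938, -3.192)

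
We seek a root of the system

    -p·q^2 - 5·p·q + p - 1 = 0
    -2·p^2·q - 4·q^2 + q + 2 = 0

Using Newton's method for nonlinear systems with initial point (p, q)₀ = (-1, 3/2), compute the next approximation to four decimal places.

(-0.5019, 1.0760)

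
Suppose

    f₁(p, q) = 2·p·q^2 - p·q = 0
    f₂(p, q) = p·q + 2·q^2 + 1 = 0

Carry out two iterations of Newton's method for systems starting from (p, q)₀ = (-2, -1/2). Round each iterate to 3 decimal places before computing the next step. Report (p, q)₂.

(-3.682, 0.864)

At (-2, -1/2): F = (-2.000, 2.500).
Jacobian J = [[2·q^2 - q, 4·p·q - p], [q, p + 4·q]].
At the point, J = [[1.000, 6.000], [-0.500, -4.000]] (det J = -1.000).
Solving J·Δ = −F gives Δ = (-7.000, 1.500).
Then the next iterate is (p, q)₁ = (-9.000, 1.000).
Round to (-9.000, 1.000) and repeat: F = (-9.000, -6.000), J = [[1.000, -27.000], [1.000, -5.000]].
Δ = (5.318, -0.136), so (p, q)₂ = (-3.682, 0.864).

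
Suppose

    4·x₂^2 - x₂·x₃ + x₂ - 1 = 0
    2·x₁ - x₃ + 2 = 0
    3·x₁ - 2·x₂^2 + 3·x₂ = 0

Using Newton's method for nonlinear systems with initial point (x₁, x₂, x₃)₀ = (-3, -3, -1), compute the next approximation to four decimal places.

(0.1538, -1.2308, 2.3077)

At (-3, -3, -1): F = (29.0000, -3.0000, -36.0000).
Jacobian J = [[0, 8·x₂ - x₃ + 1, -x₂], [2, 0, -1], [3, -4·x₂ + 3, 0]].
At the point, J = [[0.0000, -22.0000, 3.0000], [2.0000, 0.0000, -1.0000], [3.0000, 15.0000, 0.0000]] (det J = 156.0000).
Solving J·Δ = −F gives Δ = (3.1538, 1.7692, 3.3077).
Then the next iterate is (x₁, x₂, x₃)₁ = (0.1538, -1.2308, 2.3077).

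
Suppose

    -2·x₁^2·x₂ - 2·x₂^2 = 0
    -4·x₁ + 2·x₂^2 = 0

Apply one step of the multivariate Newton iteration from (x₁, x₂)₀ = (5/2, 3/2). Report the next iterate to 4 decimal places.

(1.0290, 1.4360)

At (5/2, 3/2): F = (-23.2500, -5.5000).
Jacobian J = [[-4·x₁·x₂, -2·x₁^2 - 4·x₂], [-4, 4·x₂]].
At the point, J = [[-15.0000, -18.5000], [-4.0000, 6.0000]] (det J = -164.0000).
Solving J·Δ = −F gives Δ = (-1.4710, -0.0640).
Then the next iterate is (x₁, x₂)₁ = (1.0290, 1.4360).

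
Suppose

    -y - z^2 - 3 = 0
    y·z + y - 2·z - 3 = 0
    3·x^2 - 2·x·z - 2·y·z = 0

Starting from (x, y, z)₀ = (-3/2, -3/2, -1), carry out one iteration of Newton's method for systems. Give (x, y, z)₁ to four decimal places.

At (-3/2, -3/2, -1): F = (-2.5000, -1.0000, 0.7500).
Jacobian J = [[0, -1, -2·z], [0, z + 1, y - 2], [6·x - 2·z, -2·z, -2·x - 2·y]].
At the point, J = [[0.0000, -1.0000, 2.0000], [0.0000, 0.0000, -3.5000], [-7.0000, 2.0000, 6.0000]] (det J = -24.5000).
Solving J·Δ = −F gives Δ = (-1.0153, -3.0714, -0.2857).
Then the next iterate is (x, y, z)₁ = (-2.5153, -4.5714, -1.2857).

(-2.5153, -4.5714, -1.2857)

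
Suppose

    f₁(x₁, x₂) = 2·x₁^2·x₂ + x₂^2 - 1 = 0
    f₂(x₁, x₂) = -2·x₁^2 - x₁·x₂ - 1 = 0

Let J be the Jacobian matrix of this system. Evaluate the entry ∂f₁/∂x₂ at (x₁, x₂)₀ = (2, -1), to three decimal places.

6.000

∂f₁/∂x₂ = 2·x₁^2 + 2·x₂.
At (2, -1) this is 6.000.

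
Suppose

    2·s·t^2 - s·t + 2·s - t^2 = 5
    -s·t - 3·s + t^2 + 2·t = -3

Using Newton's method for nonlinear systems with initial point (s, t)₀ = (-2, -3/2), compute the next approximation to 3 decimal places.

(1.358, -1.713)

At (-2, -3/2): F = (-23.250, 5.250).
Jacobian J = [[2·t^2 - t + 2, 4·s·t - s - 2·t], [-t - 3, -s + 2·t + 2]].
At the point, J = [[8.000, 17.000], [-1.500, 1.000]] (det J = 33.500).
Solving J·Δ = −F gives Δ = (3.358, -0.213).
Then the next iterate is (s, t)₁ = (1.358, -1.713).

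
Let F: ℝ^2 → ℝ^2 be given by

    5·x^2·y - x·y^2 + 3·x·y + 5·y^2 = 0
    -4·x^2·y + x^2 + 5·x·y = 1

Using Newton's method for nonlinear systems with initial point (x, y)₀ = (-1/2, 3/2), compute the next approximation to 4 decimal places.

(-0.1996, 0.8586)

At (-1/2, 3/2): F = (12.0000, -6.0000).
Jacobian J = [[10·x·y - y^2 + 3·y, 5·x^2 - 2·x·y + 3·x + 10·y], [-8·x·y + 2·x + 5·y, -4·x^2 + 5·x]].
At the point, J = [[-5.2500, 16.2500], [12.5000, -3.5000]] (det J = -184.7500).
Solving J·Δ = −F gives Δ = (0.3004, -0.6414).
Then the next iterate is (x, y)₁ = (-0.1996, 0.8586).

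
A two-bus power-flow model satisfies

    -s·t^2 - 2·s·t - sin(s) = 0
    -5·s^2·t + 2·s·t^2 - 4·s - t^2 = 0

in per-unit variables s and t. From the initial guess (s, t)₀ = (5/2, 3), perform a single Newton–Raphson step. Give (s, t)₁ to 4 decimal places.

At (5/2, 3): F = (-38.098472, -67.7500).
Jacobian J = [[-t^2 - 2·t - cos(s), -2·s·t - 2·s], [-10·s·t + 2·t^2 - 4, -5·s^2 + 4·s·t - 2·t]].
At the point, J = [[-14.198856, -20.0000], [-61.0000, -7.2500]] (det J = -1117.058291).
Solving J·Δ = −F gives Δ = (-0.9657, -1.2193).
Then the next iterate is (s, t)₁ = (1.5343, 1.7807).

(1.5343, 1.7807)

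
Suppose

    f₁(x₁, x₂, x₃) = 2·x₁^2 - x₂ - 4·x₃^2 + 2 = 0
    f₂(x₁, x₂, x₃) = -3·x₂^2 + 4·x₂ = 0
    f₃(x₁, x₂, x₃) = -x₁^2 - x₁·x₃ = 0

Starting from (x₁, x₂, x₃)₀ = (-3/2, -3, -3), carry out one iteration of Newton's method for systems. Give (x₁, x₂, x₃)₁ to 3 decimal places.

At (-3/2, -3, -3): F = (-26.500, -39.000, -6.750).
Jacobian J = [[4·x₁, -1, -8·x₃], [0, -6·x₂ + 4, 0], [-2·x₁ - x₃, 0, -x₁]].
At the point, J = [[-6.000, -1.000, 24.000], [0.000, 22.000, 0.000], [6.000, 0.000, 1.500]] (det J = -3366.000).
Solving J·Δ = −F gives Δ = (0.782, 1.773, 1.373).
Then the next iterate is (x₁, x₂, x₃)₁ = (-0.718, -1.227, -1.627).

(-0.718, -1.227, -1.627)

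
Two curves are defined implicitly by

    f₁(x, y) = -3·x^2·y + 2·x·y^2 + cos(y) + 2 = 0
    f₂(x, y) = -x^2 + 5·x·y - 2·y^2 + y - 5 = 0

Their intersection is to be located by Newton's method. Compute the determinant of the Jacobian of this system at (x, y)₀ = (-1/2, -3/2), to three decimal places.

J = [[-6·x·y + 2·y^2, -3·x^2 + 4·x·y - sin(y)], [-2·x + 5·y, 5·x - 4·y + 1]].
At the point, J = [[0.000, 3.24749], [-6.500, 4.500]].
det J = 21.109.

21.109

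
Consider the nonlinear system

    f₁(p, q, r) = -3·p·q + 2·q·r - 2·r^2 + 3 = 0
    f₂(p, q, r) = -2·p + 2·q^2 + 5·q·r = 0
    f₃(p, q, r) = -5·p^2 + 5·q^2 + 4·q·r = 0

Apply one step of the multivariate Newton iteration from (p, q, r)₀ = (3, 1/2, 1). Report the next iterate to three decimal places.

At (3, 1/2, 1): F = (-2.500, -3.000, -41.750).
Jacobian J = [[-3·q, -3·p + 2·r, 2·q - 4·r], [-2, 4·q + 5·r, 5·q], [-10·p, 10·q + 4·r, 4·q]].
At the point, J = [[-1.500, -7.000, -3.000], [-2.000, 7.000, 2.500], [-30.000, 9.000, 2.000]] (det J = -66.250).
Solving J·Δ = −F gives Δ = (-1.296, 0.746, -1.926).
Then the next iterate is (p, q, r)₁ = (1.704, 1.246, -0.926).

(1.704, 1.246, -0.926)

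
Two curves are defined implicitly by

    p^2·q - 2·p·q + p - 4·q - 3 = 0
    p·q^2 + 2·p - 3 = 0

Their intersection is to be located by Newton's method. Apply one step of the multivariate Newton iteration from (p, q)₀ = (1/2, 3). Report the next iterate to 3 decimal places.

At (1/2, 3): F = (-16.750, 2.500).
Jacobian J = [[2·p·q - 2·q + 1, p^2 - 2·p - 4], [q^2 + 2, 2·p·q]].
At the point, J = [[-2.000, -4.750], [11.000, 3.000]] (det J = 46.250).
Solving J·Δ = −F gives Δ = (0.830, -3.876).
Then the next iterate is (p, q)₁ = (1.330, -0.876).

(1.330, -0.876)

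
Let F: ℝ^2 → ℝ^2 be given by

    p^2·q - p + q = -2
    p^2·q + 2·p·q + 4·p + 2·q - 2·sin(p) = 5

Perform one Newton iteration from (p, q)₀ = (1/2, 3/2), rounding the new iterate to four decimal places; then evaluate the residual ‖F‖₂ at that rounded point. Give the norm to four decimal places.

18.3206

At (1/2, 3/2): F = (3.3750, 0.916149).
Jacobian J = [[2·p·q - 1, p^2 + 1], [2·p·q + 2·q - 2·cos(p) + 4, p^2 + 2·p + 2]].
At the point, J = [[0.5000, 1.2500], [6.744835, 3.2500]] (det J = -6.806044).
Solving J·Δ = −F gives Δ = (1.4434, -3.2773).
Then the next iterate is (p, q)₁ = (1.9434, -1.7773).
Re-evaluating at (1.9434, -1.7773): F = (-8.433213, -16.264288), so ‖F‖₂ = 18.3206.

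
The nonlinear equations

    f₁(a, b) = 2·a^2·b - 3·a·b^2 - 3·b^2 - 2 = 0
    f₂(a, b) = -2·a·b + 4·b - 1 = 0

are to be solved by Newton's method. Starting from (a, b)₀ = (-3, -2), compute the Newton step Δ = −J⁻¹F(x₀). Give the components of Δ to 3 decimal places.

At (-3, -2): F = (-14.000, -21.000).
Jacobian J = [[4·a·b - 3·b^2, 2·a^2 - 6·a·b - 6·b], [-2·b, -2·a + 4]].
At the point, J = [[12.000, -6.000], [4.000, 10.000]] (det J = 144.000).
Solving J·Δ = −F gives Δ = (1.847, 1.361).

(1.847, 1.361)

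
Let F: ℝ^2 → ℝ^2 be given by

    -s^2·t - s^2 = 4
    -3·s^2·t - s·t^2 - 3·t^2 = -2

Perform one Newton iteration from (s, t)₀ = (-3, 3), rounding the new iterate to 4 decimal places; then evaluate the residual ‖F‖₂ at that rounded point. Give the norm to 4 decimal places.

28.1051

At (-3, 3): F = (-40.0000, -79.0000).
Jacobian J = [[-2·s·t - 2·s, -s^2], [-6·s·t - t^2, -3·s^2 - 2·s·t - 6·t]].
At the point, J = [[24.0000, -9.0000], [45.0000, -27.0000]] (det J = -243.0000).
Solving J·Δ = −F gives Δ = (1.5185, -0.3951).
Then the next iterate is (s, t)₁ = (-1.4815, 2.6049).
Re-evaluating at (-1.4815, 2.6049): F = (-11.912187, -25.455822), so ‖F‖₂ = 28.1051.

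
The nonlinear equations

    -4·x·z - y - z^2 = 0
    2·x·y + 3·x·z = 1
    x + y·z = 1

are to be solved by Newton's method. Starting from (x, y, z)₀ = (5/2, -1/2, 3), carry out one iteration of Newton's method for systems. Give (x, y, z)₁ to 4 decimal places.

(5.1452, -2.0968, -1.2903)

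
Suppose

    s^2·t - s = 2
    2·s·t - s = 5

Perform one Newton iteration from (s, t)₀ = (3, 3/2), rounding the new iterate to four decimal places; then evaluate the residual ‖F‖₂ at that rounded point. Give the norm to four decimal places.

1.3121

At (3, 3/2): F = (8.5000, 1.0000).
Jacobian J = [[2·s·t - 1, s^2], [2·t - 1, 2·s]].
At the point, J = [[8.0000, 9.0000], [2.0000, 6.0000]] (det J = 30.0000).
Solving J·Δ = −F gives Δ = (-1.4000, 0.3000).
Then the next iterate is (s, t)₁ = (1.6000, 1.8000).
Re-evaluating at (1.6000, 1.8000): F = (1.0080, -0.8400), so ‖F‖₂ = 1.3121.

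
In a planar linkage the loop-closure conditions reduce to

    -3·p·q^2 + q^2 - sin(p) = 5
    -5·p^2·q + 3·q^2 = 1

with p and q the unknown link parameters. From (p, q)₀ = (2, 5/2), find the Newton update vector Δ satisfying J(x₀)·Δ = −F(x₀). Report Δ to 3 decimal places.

At (2, 5/2): F = (-37.15930, -32.250).
Jacobian J = [[-3·q^2 - cos(p), -6·p·q + 2·q], [-10·p·q, -5·p^2 + 6·q]].
At the point, J = [[-18.33385, -25.000], [-50.000, -5.000]] (det J = -1158.33073).
Solving J·Δ = −F gives Δ = (-0.536, -1.094).

(-0.536, -1.094)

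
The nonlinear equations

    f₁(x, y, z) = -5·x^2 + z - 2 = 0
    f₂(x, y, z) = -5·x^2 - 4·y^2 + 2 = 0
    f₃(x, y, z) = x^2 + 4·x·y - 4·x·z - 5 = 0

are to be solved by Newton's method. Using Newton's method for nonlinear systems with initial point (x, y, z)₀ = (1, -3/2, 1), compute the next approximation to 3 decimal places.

At (1, -3/2, 1): F = (-6.000, -12.000, -14.000).
Jacobian J = [[-10·x, 0, 1], [-10·x, -8·y, 0], [2·x + 4·y - 4·z, 4·x, -4·x]].
At the point, J = [[-10.000, 0.000, 1.000], [-10.000, 12.000, 0.000], [-8.000, 4.000, -4.000]] (det J = 536.000).
Solving J·Δ = −F gives Δ = (-0.761, 0.366, -1.612).
Then the next iterate is (x, y, z)₁ = (0.239, -1.134, -0.612).

(0.239, -1.134, -0.612)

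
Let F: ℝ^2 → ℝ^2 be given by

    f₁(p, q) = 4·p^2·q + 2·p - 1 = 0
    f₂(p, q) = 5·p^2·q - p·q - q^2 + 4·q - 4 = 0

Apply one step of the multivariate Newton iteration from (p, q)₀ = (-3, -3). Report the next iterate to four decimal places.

At (-3, -3): F = (-115.0000, -169.0000).
Jacobian J = [[8·p·q + 2, 4·p^2], [10·p·q - q, 5·p^2 - p - 2·q + 4]].
At the point, J = [[74.0000, 36.0000], [93.0000, 58.0000]] (det J = 944.0000).
Solving J·Δ = −F gives Δ = (0.6208, 1.9184).
Then the next iterate is (p, q)₁ = (-2.3792, -1.0816).

(-2.3792, -1.0816)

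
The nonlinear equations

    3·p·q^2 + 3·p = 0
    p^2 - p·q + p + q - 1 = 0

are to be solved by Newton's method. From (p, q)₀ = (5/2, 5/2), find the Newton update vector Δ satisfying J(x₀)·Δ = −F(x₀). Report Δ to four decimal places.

(-1.4130, -0.6304)

At (5/2, 5/2): F = (54.3750, 4.0000).
Jacobian J = [[3·q^2 + 3, 6·p·q], [2·p - q + 1, -p + 1]].
At the point, J = [[21.7500, 37.5000], [3.5000, -1.5000]] (det J = -163.8750).
Solving J·Δ = −F gives Δ = (-1.4130, -0.6304).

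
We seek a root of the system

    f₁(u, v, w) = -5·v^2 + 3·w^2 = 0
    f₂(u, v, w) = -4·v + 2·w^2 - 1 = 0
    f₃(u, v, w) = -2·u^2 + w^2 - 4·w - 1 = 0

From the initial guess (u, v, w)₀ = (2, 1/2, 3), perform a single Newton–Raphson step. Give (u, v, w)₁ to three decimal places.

At (2, 1/2, 3): F = (25.750, 15.000, -12.000).
Jacobian J = [[0, -10·v, 6·w], [0, -4, 4·w], [-4·u, 0, 2·w - 4]].
At the point, J = [[0.000, -5.000, 18.000], [0.000, -4.000, 12.000], [-8.000, 0.000, 2.000]] (det J = -96.000).
Solving J·Δ = −F gives Δ = (-2.083, -3.250, -2.333).
Then the next iterate is (u, v, w)₁ = (-0.083, -2.750, 0.667).

(-0.083, -2.750, 0.667)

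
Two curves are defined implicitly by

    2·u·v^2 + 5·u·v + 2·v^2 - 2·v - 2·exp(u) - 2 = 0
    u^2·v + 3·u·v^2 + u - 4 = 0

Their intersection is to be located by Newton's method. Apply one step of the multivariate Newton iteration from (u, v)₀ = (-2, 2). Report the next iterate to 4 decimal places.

(-1.0360, 1.1410)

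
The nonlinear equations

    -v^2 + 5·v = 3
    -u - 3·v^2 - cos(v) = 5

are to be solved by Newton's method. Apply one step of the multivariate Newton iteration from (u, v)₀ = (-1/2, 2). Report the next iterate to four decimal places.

At (-1/2, 2): F = (3.0000, -16.083853).
Jacobian J = [[0, -2·v + 5], [-1, -6·v + sin(v)]].
At the point, J = [[0.0000, 1.0000], [-1.0000, -11.090703]] (det J = 1.0000).
Solving J·Δ = −F gives Δ = (17.1883, -3.0000).
Then the next iterate is (u, v)₁ = (16.6883, -1.0000).

(16.6883, -1.0000)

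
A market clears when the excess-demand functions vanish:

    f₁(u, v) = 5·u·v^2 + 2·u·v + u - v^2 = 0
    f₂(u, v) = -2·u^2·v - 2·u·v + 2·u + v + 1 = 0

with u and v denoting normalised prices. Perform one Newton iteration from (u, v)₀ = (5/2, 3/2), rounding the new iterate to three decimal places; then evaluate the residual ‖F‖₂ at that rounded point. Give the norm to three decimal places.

At (5/2, 3/2): F = (35.875, -18.750).
Jacobian J = [[5·v^2 + 2·v + 1, 10·u·v + 2·u - 2·v], [-4·u·v - 2·v + 2, -2·u^2 - 2·u + 1]].
At the point, J = [[15.250, 39.500], [-16.000, -16.500]] (det J = 380.375).
Solving J·Δ = −F gives Δ = (-0.391, -0.757).
Then the next iterate is (u, v)₁ = (2.109, 0.743).
Re-evaluating at (2.109, 0.743): F = (10.51228, -3.78253), so ‖F‖₂ = 11.172.

11.172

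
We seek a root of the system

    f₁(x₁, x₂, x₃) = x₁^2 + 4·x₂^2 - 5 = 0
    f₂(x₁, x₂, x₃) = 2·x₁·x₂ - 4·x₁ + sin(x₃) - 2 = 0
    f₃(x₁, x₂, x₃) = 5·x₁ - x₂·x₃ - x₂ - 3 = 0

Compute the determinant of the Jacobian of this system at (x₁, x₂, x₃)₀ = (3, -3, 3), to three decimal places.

J = [[2·x₁, 8·x₂, 0], [2·x₂ - 4, 2·x₁, cos(x₃)], [5, -x₃ - 1, -x₂]].
At the point, J = [[6.000, -24.000, 0.000], [-10.000, 6.000, -0.98999], [5.000, -4.000, 3.000]].
det J = -516.961.

-516.961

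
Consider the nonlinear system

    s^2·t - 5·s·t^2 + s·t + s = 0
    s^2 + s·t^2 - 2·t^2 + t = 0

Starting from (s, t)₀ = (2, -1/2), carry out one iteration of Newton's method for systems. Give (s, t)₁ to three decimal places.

At (2, -1/2): F = (-3.500, 3.500).
Jacobian J = [[2·s·t - 5·t^2 + t + 1, s^2 - 10·s·t + s], [2·s + t^2, 2·s·t - 4·t + 1]].
At the point, J = [[-2.750, 16.000], [4.250, 1.000]] (det J = -70.750).
Solving J·Δ = −F gives Δ = (-0.841, 0.074).
Then the next iterate is (s, t)₁ = (1.159, -0.426).

(1.159, -0.426)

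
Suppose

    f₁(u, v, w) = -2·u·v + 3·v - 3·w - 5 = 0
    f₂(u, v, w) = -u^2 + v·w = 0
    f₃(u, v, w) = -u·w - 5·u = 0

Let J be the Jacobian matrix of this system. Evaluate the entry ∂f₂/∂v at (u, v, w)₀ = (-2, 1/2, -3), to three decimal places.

-3.000

∂f₂/∂v = w.
At (-2, 1/2, -3) this is -3.000.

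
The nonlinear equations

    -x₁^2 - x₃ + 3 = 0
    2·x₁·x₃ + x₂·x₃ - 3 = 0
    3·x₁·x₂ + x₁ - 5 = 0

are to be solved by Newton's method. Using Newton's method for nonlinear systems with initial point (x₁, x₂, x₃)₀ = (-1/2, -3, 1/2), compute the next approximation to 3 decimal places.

At (-1/2, -3, 1/2): F = (2.250, -5.000, -1.000).
Jacobian J = [[-2·x₁, 0, -1], [2·x₃, x₃, 2·x₁ + x₂], [3·x₂ + 1, 3·x₁, 0]].
At the point, J = [[1.000, 0.000, -1.000], [1.000, 0.500, -4.000], [-8.000, -1.500, 0.000]] (det J = -8.500).
Solving J·Δ = −F gives Δ = (-2.529, 12.824, -0.279).
Then the next iterate is (x₁, x₂, x₃)₁ = (-3.029, 9.824, 0.221).

(-3.029, 9.824, 0.221)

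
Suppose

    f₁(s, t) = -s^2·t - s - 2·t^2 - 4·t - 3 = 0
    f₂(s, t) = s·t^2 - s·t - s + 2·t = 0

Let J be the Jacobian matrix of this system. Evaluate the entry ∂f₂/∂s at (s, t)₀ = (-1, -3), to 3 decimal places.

11.000

∂f₂/∂s = t^2 - t - 1.
At (-1, -3) this is 11.000.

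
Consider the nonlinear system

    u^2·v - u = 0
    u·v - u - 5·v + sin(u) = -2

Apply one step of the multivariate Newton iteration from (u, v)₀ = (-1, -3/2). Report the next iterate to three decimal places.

(-1.813, 0.625)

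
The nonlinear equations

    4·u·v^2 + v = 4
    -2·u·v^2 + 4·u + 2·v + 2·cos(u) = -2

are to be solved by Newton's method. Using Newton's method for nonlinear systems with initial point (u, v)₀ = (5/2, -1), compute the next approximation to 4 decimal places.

At (5/2, -1): F = (5.0000, 3.397713).
Jacobian J = [[4·v^2, 8·u·v + 1], [-2·v^2 - 2·sin(u) + 4, -4·u·v + 2]].
At the point, J = [[4.0000, -19.0000], [0.803056, 12.0000]] (det J = 63.258059).
Solving J·Δ = −F gives Δ = (-1.9690, -0.1514).
Then the next iterate is (u, v)₁ = (0.5310, -1.1514).

(0.5310, -1.1514)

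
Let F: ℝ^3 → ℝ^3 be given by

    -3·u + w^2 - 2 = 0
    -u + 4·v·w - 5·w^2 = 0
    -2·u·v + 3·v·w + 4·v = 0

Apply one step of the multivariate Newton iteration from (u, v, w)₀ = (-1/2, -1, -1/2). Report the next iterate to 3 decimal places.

(-0.250, -1.000, -1.500)

At (-1/2, -1, -1/2): F = (-0.250, 1.250, -3.500).
Jacobian J = [[-3, 0, 2·w], [-1, 4·w, 4·v - 10·w], [-2·v, -2·u + 3·w + 4, 3·v]].
At the point, J = [[-3.000, 0.000, -1.000], [-1.000, -2.000, 1.000], [2.000, 3.500, -3.000]] (det J = -8.000).
Solving J·Δ = −F gives Δ = (0.250, 0.000, -1.000).
Then the next iterate is (u, v, w)₁ = (-0.250, -1.000, -1.500).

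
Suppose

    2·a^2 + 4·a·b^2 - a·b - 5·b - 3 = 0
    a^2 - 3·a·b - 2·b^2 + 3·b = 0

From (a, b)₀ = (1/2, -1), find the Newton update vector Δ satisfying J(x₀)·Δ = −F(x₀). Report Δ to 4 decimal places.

(0.0441, 0.5588)

At (1/2, -1): F = (5.0000, -3.2500).
Jacobian J = [[4·a + 4·b^2 - b, 8·a·b - a - 5], [2·a - 3·b, -3·a - 4·b + 3]].
At the point, J = [[7.0000, -9.5000], [4.0000, 5.5000]] (det J = 76.5000).
Solving J·Δ = −F gives Δ = (0.0441, 0.5588).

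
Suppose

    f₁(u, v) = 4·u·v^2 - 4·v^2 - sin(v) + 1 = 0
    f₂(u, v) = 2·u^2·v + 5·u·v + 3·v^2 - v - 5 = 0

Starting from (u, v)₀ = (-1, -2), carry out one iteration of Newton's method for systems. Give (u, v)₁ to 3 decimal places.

At (-1, -2): F = (-30.09070, 15.000).
Jacobian J = [[4·v^2, 8·u·v - 8·v - cos(v)], [4·u·v + 5·v, 2·u^2 + 5·u + 6·v - 1]].
At the point, J = [[16.000, 32.41615], [-2.000, -16.000]] (det J = -191.16771).
Solving J·Δ = −F gives Δ = (-0.025, 0.941).
Then the next iterate is (u, v)₁ = (-1.025, -1.059).

(-1.025, -1.059)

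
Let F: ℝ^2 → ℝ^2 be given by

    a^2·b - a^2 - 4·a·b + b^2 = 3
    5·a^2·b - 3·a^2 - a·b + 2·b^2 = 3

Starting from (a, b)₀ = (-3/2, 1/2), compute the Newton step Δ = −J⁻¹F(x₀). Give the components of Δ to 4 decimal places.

(0.8233, 0.1391)

At (-3/2, 1/2): F = (-0.8750, -2.8750).
Jacobian J = [[2·a·b - 2·a - 4·b, a^2 - 4·a + 2·b], [10·a·b - 6·a - b, 5·a^2 - a + 4·b]].
At the point, J = [[-0.5000, 9.2500], [1.0000, 14.7500]] (det J = -16.6250).
Solving J·Δ = −F gives Δ = (0.8233, 0.1391).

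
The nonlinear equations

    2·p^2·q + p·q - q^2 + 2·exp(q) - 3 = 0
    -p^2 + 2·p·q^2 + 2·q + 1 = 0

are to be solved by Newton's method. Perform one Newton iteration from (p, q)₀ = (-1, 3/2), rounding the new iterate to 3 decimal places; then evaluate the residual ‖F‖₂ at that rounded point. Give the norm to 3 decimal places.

1.425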